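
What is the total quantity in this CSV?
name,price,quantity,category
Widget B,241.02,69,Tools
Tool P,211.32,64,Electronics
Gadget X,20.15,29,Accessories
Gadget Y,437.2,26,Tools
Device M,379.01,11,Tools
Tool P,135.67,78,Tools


Computing total quantity:
Values: [69, 64, 29, 26, 11, 78]
Sum = 277

277


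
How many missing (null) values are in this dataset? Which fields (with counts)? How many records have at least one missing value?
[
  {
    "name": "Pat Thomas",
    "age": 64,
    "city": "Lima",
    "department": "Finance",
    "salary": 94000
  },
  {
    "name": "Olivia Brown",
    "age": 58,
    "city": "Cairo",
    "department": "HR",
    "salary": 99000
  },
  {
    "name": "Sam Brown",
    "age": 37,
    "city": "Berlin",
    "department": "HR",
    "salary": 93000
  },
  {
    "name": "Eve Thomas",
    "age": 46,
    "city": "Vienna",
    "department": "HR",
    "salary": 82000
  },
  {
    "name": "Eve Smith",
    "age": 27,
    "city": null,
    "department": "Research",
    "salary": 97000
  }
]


Checking for missing (null) values in 5 records:

  Pat Thomas: complete
  Olivia Brown: complete
  Sam Brown: complete
  Eve Thomas: complete
  Eve Smith: city

Per field:
  name: 0 missing
  age: 0 missing
  city: 1 missing
  department: 0 missing
  salary: 0 missing

Total missing values: 1
Records with any missing: 1

1 missing values (city: 1); 1 incomplete records


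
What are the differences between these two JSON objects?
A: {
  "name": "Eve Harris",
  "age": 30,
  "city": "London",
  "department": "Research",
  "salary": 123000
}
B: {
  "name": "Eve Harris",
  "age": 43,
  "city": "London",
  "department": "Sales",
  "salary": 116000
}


Comparing each field (in key order):
  name: same
  age: DIFFERENT
  city: same
  department: DIFFERENT
  salary: DIFFERENT
Differences:
  age: 30 -> 43
  department: Research -> Sales
  salary: 123000 -> 116000

3 field(s) changed

3 changes: age, department, salary


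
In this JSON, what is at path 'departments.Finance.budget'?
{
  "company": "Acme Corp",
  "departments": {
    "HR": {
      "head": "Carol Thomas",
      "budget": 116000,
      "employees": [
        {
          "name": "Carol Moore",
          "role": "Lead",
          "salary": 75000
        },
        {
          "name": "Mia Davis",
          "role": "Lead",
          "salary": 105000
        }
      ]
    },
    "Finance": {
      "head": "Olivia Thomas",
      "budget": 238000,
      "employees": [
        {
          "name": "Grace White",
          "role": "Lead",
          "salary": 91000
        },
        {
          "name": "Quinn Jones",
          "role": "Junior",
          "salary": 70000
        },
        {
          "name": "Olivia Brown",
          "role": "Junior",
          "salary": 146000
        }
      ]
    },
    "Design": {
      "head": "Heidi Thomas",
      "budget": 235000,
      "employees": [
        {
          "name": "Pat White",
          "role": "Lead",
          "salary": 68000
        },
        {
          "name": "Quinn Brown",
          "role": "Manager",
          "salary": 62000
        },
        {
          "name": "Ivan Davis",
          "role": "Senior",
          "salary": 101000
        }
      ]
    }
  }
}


Path: departments.Finance.budget

Navigate:
  -> departments
  -> Finance
  -> budget = 238000

238000


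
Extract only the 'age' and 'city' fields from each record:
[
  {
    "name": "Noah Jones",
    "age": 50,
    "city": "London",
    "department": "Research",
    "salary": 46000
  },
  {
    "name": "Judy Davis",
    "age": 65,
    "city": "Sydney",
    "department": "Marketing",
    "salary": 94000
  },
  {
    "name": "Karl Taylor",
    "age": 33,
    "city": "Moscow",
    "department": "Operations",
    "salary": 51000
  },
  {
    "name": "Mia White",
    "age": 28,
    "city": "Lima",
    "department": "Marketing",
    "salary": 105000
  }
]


Original: 4 records with fields: name, age, city, department, salary
Keep: ['age', 'city']
Drop: ['name', 'department', 'salary']
Result: 4 records, 2 fields each

[
  {
    "age": 50,
    "city": "London"
  },
  {
    "age": 65,
    "city": "Sydney"
  },
  {
    "age": 33,
    "city": "Moscow"
  },
  {
    "age": 28,
    "city": "Lima"
  }
]


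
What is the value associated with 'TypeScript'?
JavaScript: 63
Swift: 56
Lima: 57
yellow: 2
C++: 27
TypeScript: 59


Looking up key 'TypeScript'
Value: 59

59


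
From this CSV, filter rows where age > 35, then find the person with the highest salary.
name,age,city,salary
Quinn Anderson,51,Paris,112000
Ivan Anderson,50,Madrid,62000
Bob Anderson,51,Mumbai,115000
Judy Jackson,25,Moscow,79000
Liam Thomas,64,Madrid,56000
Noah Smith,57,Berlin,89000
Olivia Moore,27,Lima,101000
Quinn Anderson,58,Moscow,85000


Filter: age > 35
Sort by: salary (descending)

Filtered records (6):
  Bob Anderson, age 51, salary $115000
  Quinn Anderson, age 51, salary $112000
  Noah Smith, age 57, salary $89000
  Quinn Anderson, age 58, salary $85000
  Ivan Anderson, age 50, salary $62000
  Liam Thomas, age 64, salary $56000

Highest salary: Bob Anderson ($115000)

Bob Anderson


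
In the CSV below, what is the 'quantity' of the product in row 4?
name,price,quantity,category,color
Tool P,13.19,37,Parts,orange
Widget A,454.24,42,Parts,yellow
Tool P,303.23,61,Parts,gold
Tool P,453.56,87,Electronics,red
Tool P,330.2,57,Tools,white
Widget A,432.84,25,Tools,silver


Query: Row 4 ('Tool P'), column 'quantity'
Value: 87

87


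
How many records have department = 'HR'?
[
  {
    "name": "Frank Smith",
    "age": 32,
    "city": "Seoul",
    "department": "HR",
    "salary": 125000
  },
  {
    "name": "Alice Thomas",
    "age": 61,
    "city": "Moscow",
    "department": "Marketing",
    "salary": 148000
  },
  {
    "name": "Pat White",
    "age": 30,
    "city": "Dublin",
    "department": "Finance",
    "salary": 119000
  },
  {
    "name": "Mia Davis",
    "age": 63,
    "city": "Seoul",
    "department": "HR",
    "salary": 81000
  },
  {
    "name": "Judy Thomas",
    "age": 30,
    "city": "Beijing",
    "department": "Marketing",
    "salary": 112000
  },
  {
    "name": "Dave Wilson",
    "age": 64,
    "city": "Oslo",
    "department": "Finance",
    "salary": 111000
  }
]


Data: 6 records
Condition: department = 'HR'

Checking each record:
  Frank Smith: HR MATCH
  Alice Thomas: Marketing
  Pat White: Finance
  Mia Davis: HR MATCH
  Judy Thomas: Marketing
  Dave Wilson: Finance

Count: 2

2


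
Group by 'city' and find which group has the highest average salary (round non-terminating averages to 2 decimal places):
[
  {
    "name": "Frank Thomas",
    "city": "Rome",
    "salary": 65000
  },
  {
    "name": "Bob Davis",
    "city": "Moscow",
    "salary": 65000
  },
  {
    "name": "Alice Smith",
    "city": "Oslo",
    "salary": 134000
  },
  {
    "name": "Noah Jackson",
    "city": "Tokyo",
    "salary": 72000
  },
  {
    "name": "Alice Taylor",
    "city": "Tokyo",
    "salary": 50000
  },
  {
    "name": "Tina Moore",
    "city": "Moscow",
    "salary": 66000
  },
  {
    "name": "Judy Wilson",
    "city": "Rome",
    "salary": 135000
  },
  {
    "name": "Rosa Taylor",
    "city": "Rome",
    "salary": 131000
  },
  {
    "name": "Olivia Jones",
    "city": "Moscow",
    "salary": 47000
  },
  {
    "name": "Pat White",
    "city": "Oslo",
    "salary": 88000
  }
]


Group by: city

Groups:
  Moscow: 3 people, avg salary = 178000/3 ≈ $59333.33
  Oslo: 2 people, avg salary = 222000/2 = $111000
  Rome: 3 people, avg salary = 331000/3 ≈ $110333.33
  Tokyo: 2 people, avg salary = 122000/2 = $61000

Highest average salary: Oslo ($111000)

Oslo ($111000)


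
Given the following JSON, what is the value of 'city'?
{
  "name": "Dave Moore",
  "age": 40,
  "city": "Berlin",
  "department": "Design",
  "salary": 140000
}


Looking up field 'city'
Value: Berlin

Berlin


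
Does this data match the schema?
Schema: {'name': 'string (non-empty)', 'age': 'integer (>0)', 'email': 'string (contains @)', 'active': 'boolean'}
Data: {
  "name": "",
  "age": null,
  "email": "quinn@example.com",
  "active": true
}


Validating each field against schema:
  name: FAIL ("" is an empty string)
  age: FAIL (null is not an integer)
  email: OK (string with @)
  active: OK (boolean)

Result: INVALID (2 errors: name, age)

INVALID (2 errors: name, age)


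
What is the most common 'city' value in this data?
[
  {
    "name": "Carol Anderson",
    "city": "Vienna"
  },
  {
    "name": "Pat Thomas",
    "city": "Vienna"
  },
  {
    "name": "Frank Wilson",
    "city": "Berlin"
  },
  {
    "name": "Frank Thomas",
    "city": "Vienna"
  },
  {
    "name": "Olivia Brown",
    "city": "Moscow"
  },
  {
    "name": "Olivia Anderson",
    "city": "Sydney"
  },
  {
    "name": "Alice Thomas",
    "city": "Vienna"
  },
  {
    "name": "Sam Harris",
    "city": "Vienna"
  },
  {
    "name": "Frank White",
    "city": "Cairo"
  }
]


Counting 'city' values across 9 records:

  Vienna: 5 #####
  Berlin: 1 #
  Moscow: 1 #
  Sydney: 1 #
  Cairo: 1 #

Most common: Vienna (5 times)

Vienna (5 times)


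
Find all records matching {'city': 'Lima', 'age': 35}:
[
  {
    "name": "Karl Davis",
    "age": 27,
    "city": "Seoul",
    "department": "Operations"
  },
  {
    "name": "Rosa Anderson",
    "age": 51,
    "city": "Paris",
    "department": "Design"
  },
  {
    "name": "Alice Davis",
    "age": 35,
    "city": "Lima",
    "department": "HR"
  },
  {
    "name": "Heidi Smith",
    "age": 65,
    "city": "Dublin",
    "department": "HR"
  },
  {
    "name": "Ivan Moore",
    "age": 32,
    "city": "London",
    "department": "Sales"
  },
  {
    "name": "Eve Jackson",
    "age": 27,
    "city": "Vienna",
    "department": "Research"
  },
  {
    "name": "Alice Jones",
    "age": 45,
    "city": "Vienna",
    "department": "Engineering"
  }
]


Search criteria: {'city': 'Lima', 'age': 35}

Checking 7 records:
  Karl Davis: {city: Seoul, age: 27}
  Rosa Anderson: {city: Paris, age: 51}
  Alice Davis: {city: Lima, age: 35} <-- MATCH
  Heidi Smith: {city: Dublin, age: 65}
  Ivan Moore: {city: London, age: 32}
  Eve Jackson: {city: Vienna, age: 27}
  Alice Jones: {city: Vienna, age: 45}

Matches: ["Alice Davis"]

["Alice Davis"]


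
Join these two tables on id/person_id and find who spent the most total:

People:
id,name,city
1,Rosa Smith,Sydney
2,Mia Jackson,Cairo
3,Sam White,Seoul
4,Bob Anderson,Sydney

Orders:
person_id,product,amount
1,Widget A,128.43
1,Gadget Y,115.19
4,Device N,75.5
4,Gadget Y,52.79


Join on: people.id = orders.person_id

Joined rows:
  Rosa Smith (Sydney) bought Widget A for $128.43
  Rosa Smith (Sydney) bought Gadget Y for $115.19
  Bob Anderson (Sydney) bought Device N for $75.5
  Bob Anderson (Sydney) bought Gadget Y for $52.79

Total per person:
  Rosa Smith: $243.62
  Bob Anderson: $128.29

Top spender: Rosa Smith ($243.62)

Rosa Smith ($243.62)


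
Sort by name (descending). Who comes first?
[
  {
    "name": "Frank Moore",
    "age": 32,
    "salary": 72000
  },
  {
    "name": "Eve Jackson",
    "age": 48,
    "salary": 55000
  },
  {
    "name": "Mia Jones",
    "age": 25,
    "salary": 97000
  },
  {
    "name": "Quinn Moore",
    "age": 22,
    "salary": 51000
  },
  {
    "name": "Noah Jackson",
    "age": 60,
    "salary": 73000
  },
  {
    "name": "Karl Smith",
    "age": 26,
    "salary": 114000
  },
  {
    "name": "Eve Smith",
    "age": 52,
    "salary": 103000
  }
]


Sort by: name (descending)

Sorted order:
  1. Quinn Moore (name = Quinn Moore)
  2. Noah Jackson (name = Noah Jackson)
  3. Mia Jones (name = Mia Jones)
  4. Karl Smith (name = Karl Smith)
  5. Frank Moore (name = Frank Moore)
  6. Eve Smith (name = Eve Smith)
  7. Eve Jackson (name = Eve Jackson)

First: Quinn Moore

Quinn Moore


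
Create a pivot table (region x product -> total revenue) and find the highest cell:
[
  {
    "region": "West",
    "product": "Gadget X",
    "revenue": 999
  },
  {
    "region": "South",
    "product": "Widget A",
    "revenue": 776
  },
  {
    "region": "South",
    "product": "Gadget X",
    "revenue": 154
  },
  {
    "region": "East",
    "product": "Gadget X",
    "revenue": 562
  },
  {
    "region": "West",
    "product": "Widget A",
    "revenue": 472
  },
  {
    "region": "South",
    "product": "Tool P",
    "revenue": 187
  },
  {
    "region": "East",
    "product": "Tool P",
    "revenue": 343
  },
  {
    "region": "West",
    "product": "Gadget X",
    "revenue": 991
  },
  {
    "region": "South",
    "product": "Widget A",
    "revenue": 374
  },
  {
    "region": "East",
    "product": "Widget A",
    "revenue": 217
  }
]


Pivot: region (rows) x product (columns) -> total revenue

     Gadget X      Tool P        Widget A    
East           562           343           217  
South          154           187          1150  
West          1990             0           472  

Highest: West / Gadget X = $1990

West / Gadget X = $1990


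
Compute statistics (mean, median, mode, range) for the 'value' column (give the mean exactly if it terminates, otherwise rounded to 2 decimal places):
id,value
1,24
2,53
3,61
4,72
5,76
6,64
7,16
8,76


Data: [24, 53, 61, 72, 76, 64, 16, 76]
Count: 8
Sum: 442
Mean: 442/8 = 55.25
Sorted: [16, 24, 53, 61, 64, 72, 76, 76]
Median: 62.5
Mode: 76 (2 times)
Range: 76 - 16 = 60
Min: 16, Max: 76

mean=55.25, median=62.5, mode=76, range=60


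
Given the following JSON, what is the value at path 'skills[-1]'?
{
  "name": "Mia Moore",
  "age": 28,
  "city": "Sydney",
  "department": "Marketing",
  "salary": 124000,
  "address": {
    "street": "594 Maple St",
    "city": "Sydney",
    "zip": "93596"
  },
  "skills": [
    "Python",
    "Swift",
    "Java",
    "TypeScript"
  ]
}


Query: skills[-1]
Path: skills -> last element
Value: TypeScript

TypeScript


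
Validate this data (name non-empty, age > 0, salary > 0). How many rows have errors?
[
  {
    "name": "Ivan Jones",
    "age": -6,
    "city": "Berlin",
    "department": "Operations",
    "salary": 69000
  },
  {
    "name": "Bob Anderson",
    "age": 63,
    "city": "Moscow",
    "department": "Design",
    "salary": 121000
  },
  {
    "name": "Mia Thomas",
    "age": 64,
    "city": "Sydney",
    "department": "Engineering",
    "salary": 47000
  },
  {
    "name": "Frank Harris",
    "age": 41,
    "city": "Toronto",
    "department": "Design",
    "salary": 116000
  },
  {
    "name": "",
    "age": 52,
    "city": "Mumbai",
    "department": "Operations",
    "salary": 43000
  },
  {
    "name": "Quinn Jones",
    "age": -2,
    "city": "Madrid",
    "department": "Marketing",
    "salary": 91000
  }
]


Validating 6 records:
Rules: name non-empty, age > 0, salary > 0

  Row 1 (Ivan Jones): negative age: -6
  Row 2 (Bob Anderson): OK
  Row 3 (Mia Thomas): OK
  Row 4 (Frank Harris): OK
  Row 5 (???): empty name
  Row 6 (Quinn Jones): negative age: -2

Total errors: 3

3 errors


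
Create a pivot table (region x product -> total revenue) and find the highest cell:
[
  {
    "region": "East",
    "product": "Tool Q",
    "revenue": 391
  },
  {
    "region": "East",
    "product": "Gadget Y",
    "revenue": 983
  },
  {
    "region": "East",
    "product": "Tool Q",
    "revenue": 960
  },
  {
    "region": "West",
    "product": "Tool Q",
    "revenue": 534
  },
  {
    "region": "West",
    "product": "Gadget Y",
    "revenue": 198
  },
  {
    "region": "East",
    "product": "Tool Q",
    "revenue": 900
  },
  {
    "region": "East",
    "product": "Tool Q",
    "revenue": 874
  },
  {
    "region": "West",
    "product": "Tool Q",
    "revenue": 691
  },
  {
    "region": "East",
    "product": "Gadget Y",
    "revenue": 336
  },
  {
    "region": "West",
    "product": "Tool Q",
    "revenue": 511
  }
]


Pivot: region (rows) x product (columns) -> total revenue

     Gadget Y      Tool Q      
East          1319          3125  
West           198          1736  

Highest: East / Tool Q = $3125

East / Tool Q = $3125


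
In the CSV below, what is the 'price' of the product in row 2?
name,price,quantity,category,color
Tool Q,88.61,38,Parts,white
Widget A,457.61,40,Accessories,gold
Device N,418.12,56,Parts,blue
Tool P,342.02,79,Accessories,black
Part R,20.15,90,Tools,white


Query: Row 2 ('Widget A'), column 'price'
Value: 457.61

457.61


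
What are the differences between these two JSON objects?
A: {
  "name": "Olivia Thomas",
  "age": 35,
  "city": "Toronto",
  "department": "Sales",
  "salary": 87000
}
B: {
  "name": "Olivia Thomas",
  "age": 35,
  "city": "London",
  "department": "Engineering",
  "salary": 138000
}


Comparing each field (in key order):
  name: same
  age: same
  city: DIFFERENT
  department: DIFFERENT
  salary: DIFFERENT
Differences:
  city: Toronto -> London
  department: Sales -> Engineering
  salary: 87000 -> 138000

3 field(s) changed

3 changes: city, department, salary


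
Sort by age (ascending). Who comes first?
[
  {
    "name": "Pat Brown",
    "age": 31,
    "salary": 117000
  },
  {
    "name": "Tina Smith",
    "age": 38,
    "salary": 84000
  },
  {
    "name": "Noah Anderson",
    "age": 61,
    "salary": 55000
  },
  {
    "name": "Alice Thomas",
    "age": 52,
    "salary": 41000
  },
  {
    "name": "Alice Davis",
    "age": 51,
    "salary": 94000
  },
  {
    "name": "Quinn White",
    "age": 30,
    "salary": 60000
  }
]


Sort by: age (ascending)

Sorted order:
  1. Quinn White (age = 30)
  2. Pat Brown (age = 31)
  3. Tina Smith (age = 38)
  4. Alice Davis (age = 51)
  5. Alice Thomas (age = 52)
  6. Noah Anderson (age = 61)

First: Quinn White

Quinn White


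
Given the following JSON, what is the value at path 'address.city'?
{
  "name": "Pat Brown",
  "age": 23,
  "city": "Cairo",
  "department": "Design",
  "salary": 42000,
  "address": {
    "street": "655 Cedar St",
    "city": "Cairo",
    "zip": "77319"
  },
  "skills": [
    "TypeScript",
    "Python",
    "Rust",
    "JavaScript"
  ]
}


Query: address.city
Path: address -> city
Value: Cairo

Cairo


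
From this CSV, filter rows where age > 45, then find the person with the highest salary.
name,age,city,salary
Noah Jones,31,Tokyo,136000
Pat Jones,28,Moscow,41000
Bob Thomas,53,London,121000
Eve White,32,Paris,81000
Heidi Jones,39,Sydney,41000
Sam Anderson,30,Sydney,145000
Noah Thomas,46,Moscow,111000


Filter: age > 45
Sort by: salary (descending)

Filtered records (2):
  Bob Thomas, age 53, salary $121000
  Noah Thomas, age 46, salary $111000

Highest salary: Bob Thomas ($121000)

Bob Thomas


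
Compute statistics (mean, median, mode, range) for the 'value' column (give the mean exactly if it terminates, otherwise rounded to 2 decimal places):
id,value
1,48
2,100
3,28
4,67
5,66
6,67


Data: [48, 100, 28, 67, 66, 67]
Count: 6
Sum: 376
Mean: 376/6 ≈ 62.67 (rounded to 2 decimal places)
Sorted: [28, 48, 66, 67, 67, 100]
Median: 66.5
Mode: 67 (2 times)
Range: 100 - 28 = 72
Min: 28, Max: 100

mean≈62.67, median=66.5, mode=67, range=72


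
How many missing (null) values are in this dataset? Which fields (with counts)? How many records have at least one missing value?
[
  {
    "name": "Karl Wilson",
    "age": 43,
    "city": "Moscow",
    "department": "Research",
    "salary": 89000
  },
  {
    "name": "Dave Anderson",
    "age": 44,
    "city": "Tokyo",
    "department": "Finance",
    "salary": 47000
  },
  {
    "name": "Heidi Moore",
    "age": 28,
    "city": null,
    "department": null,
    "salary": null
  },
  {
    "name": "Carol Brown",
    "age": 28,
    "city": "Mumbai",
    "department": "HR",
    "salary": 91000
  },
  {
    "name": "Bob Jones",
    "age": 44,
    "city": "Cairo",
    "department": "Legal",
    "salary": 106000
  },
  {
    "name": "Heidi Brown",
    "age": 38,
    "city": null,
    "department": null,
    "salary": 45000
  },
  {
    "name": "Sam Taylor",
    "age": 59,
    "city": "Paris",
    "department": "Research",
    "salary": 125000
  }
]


Checking for missing (null) values in 7 records:

  Karl Wilson: complete
  Dave Anderson: complete
  Heidi Moore: city, department, salary
  Carol Brown: complete
  Bob Jones: complete
  Heidi Brown: city, department
  Sam Taylor: complete

Per field:
  name: 0 missing
  age: 0 missing
  city: 2 missing
  department: 2 missing
  salary: 1 missing

Total missing values: 5
Records with any missing: 2

5 missing values (city: 2, department: 2, salary: 1); 2 incomplete records


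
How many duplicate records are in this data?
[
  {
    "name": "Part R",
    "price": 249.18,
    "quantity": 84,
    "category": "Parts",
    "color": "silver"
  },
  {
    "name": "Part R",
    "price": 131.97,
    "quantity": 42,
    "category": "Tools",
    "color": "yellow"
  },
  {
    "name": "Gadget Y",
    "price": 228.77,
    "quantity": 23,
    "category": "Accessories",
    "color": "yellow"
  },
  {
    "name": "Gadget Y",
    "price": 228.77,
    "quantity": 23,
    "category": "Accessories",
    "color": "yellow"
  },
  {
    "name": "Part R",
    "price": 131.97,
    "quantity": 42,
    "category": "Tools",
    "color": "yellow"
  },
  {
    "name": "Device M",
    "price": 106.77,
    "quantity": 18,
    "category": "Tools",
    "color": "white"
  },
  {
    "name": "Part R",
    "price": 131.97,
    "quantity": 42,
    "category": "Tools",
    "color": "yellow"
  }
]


Checking 7 records for duplicates:

  Row 1: Part R ($249.18, qty 84)
  Row 2: Part R ($131.97, qty 42)
  Row 3: Gadget Y ($228.77, qty 23)
  Row 4: Gadget Y ($228.77, qty 23) <-- DUPLICATE
  Row 5: Part R ($131.97, qty 42) <-- DUPLICATE
  Row 6: Device M ($106.77, qty 18)
  Row 7: Part R ($131.97, qty 42) <-- DUPLICATE

Duplicates found: 3
Unique records: 4

3 duplicates, 4 unique


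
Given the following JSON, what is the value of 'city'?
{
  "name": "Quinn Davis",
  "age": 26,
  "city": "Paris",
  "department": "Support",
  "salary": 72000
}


Looking up field 'city'
Value: Paris

Paris


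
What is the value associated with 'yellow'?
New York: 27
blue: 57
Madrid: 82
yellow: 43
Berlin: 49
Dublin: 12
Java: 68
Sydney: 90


Looking up key 'yellow'
Value: 43

43


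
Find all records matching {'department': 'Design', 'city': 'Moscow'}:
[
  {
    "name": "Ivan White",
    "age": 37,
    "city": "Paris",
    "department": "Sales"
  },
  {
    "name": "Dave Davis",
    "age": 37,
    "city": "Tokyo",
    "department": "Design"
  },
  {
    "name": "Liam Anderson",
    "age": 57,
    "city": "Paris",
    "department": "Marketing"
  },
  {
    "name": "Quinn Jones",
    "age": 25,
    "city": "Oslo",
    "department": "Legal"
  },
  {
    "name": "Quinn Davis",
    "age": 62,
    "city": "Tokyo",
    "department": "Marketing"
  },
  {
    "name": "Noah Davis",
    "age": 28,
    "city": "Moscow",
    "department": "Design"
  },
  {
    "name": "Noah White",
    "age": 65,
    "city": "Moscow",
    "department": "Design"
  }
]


Search criteria: {'department': 'Design', 'city': 'Moscow'}

Checking 7 records:
  Ivan White: {department: Sales, city: Paris}
  Dave Davis: {department: Design, city: Tokyo}
  Liam Anderson: {department: Marketing, city: Paris}
  Quinn Jones: {department: Legal, city: Oslo}
  Quinn Davis: {department: Marketing, city: Tokyo}
  Noah Davis: {department: Design, city: Moscow} <-- MATCH
  Noah White: {department: Design, city: Moscow} <-- MATCH

Matches: ["Noah Davis", "Noah White"]

["Noah Davis", "Noah White"]


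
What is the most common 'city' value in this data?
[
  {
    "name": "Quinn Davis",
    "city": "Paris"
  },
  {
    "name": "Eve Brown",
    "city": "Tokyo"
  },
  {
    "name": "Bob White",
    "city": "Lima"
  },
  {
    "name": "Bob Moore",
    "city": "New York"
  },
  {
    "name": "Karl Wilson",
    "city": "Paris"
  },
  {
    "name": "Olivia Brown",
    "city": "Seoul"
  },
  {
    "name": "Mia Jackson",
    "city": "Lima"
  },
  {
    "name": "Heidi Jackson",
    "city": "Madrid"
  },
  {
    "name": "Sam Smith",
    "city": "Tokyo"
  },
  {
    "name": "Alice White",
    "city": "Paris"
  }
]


Counting 'city' values across 10 records:

  Paris: 3 ###
  Tokyo: 2 ##
  Lima: 2 ##
  New York: 1 #
  Seoul: 1 #
  Madrid: 1 #

Most common: Paris (3 times)

Paris (3 times)


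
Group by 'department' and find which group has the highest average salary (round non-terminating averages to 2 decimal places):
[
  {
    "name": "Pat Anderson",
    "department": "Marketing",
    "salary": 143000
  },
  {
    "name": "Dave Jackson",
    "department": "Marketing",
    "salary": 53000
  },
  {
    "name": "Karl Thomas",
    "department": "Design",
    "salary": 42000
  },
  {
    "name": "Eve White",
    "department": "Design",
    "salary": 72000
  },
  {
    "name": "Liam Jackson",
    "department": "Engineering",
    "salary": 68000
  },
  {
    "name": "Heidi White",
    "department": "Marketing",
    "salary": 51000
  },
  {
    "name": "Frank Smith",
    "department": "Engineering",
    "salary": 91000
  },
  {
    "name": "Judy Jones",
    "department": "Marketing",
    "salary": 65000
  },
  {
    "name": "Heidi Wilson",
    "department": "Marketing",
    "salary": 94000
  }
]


Group by: department

Groups:
  Design: 2 people, avg salary = 114000/2 = $57000
  Engineering: 2 people, avg salary = 159000/2 = $79500
  Marketing: 5 people, avg salary = 406000/5 = $81200

Highest average salary: Marketing ($81200)

Marketing ($81200)


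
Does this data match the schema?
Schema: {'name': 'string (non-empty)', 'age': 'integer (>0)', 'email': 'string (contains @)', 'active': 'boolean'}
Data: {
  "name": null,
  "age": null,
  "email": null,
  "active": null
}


Validating each field against schema:
  name: FAIL (null is not a string)
  age: FAIL (null is not an integer)
  email: FAIL (null is not a string)
  active: FAIL (null is not a boolean)

Result: INVALID (4 errors: name, age, email, active)

INVALID (4 errors: name, age, email, active)


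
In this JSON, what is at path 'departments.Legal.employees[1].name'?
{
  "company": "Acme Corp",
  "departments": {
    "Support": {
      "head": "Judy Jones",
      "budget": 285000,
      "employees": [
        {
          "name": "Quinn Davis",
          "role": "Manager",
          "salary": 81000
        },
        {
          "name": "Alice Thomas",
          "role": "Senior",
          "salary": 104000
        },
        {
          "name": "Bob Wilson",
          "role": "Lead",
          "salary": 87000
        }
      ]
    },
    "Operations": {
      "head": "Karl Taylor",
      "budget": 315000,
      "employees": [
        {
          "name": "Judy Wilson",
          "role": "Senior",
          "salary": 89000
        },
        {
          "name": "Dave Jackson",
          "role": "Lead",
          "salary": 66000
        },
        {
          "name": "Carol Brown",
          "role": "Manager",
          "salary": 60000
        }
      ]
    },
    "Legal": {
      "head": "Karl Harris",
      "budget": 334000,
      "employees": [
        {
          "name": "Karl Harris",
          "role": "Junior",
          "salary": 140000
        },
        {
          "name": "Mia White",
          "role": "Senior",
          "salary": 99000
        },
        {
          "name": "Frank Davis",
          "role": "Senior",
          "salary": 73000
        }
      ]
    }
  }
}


Path: departments.Legal.employees[1].name

Navigate:
  -> departments
  -> Legal
  -> employees[1].name = 'Mia White'

Mia White


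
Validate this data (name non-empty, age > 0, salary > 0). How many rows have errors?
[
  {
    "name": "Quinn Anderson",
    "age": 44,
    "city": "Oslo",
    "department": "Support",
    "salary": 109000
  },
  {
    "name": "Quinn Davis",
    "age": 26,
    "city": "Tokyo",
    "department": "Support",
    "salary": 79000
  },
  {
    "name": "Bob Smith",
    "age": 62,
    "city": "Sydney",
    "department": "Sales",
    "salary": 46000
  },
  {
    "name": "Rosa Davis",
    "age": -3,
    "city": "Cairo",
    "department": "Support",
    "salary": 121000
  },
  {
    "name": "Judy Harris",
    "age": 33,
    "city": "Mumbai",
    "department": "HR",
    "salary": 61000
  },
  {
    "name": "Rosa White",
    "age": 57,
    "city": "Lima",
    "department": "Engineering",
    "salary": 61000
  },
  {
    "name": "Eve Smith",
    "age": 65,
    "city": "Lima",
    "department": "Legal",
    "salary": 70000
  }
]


Validating 7 records:
Rules: name non-empty, age > 0, salary > 0

  Row 1 (Quinn Anderson): OK
  Row 2 (Quinn Davis): OK
  Row 3 (Bob Smith): OK
  Row 4 (Rosa Davis): negative age: -3
  Row 5 (Judy Harris): OK
  Row 6 (Rosa White): OK
  Row 7 (Eve Smith): OK

Total errors: 1

1 errors


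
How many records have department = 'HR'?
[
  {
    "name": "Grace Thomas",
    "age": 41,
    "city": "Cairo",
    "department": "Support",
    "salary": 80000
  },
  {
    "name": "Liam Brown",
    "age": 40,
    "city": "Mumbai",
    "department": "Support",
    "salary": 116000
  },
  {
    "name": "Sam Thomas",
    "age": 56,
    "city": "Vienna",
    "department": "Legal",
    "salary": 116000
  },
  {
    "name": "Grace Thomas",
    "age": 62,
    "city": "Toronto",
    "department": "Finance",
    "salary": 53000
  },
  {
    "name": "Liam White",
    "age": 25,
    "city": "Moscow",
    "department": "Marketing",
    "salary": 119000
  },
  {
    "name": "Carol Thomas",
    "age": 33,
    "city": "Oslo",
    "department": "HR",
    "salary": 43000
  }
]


Data: 6 records
Condition: department = 'HR'

Checking each record:
  Grace Thomas: Support
  Liam Brown: Support
  Sam Thomas: Legal
  Grace Thomas: Finance
  Liam White: Marketing
  Carol Thomas: HR MATCH

Count: 1

1


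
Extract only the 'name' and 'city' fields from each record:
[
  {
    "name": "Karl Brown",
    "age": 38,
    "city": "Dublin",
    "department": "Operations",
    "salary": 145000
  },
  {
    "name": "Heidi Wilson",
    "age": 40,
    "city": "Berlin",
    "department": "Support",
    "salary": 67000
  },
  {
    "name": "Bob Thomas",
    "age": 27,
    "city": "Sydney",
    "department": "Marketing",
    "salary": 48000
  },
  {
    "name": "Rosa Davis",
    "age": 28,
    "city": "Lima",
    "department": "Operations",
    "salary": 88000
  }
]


Original: 4 records with fields: name, age, city, department, salary
Keep: ['name', 'city']
Drop: ['age', 'department', 'salary']
Result: 4 records, 2 fields each

[
  {
    "name": "Karl Brown",
    "city": "Dublin"
  },
  {
    "name": "Heidi Wilson",
    "city": "Berlin"
  },
  {
    "name": "Bob Thomas",
    "city": "Sydney"
  },
  {
    "name": "Rosa Davis",
    "city": "Lima"
  }
]


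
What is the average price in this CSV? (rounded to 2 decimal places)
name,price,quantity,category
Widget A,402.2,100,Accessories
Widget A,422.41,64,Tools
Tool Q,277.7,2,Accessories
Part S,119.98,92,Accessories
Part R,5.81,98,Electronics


Computing average price:
Values: [402.2, 422.41, 277.7, 119.98, 5.81]
Sum = 1228.10
Count = 5
Average = 1228.10/5 = 245.62

245.62


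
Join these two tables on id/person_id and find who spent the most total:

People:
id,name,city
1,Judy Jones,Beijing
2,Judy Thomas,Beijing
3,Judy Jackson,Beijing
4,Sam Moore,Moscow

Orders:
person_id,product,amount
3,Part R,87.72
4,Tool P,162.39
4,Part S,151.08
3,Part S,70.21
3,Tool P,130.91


Join on: people.id = orders.person_id

Joined rows:
  Judy Jackson (Beijing) bought Part R for $87.72
  Sam Moore (Moscow) bought Tool P for $162.39
  Sam Moore (Moscow) bought Part S for $151.08
  Judy Jackson (Beijing) bought Part S for $70.21
  Judy Jackson (Beijing) bought Tool P for $130.91

Total per person:
  Sam Moore: $313.47
  Judy Jackson: $288.84

Top spender: Sam Moore ($313.47)

Sam Moore ($313.47)


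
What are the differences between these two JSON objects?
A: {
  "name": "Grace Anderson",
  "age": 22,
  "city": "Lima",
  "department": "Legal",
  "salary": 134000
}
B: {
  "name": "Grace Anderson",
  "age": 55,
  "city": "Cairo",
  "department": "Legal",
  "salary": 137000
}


Comparing each field (in key order):
  name: same
  age: DIFFERENT
  city: DIFFERENT
  department: same
  salary: DIFFERENT
Differences:
  age: 22 -> 55
  city: Lima -> Cairo
  salary: 134000 -> 137000

3 field(s) changed

3 changes: age, city, salary


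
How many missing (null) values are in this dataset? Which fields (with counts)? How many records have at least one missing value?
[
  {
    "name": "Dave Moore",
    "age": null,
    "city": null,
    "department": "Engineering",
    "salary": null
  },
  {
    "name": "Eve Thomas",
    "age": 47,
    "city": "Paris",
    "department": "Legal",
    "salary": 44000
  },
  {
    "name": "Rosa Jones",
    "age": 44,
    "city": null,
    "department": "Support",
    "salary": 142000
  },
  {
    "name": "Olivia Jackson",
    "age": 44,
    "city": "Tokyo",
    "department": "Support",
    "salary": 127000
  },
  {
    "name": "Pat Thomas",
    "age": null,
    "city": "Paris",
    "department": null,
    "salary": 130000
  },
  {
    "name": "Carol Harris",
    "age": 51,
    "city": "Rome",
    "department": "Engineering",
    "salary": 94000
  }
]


Checking for missing (null) values in 6 records:

  Dave Moore: age, city, salary
  Eve Thomas: complete
  Rosa Jones: city
  Olivia Jackson: complete
  Pat Thomas: age, department
  Carol Harris: complete

Per field:
  name: 0 missing
  age: 2 missing
  city: 2 missing
  department: 1 missing
  salary: 1 missing

Total missing values: 6
Records with any missing: 3

6 missing values (age: 2, city: 2, department: 1, salary: 1); 3 incomplete records


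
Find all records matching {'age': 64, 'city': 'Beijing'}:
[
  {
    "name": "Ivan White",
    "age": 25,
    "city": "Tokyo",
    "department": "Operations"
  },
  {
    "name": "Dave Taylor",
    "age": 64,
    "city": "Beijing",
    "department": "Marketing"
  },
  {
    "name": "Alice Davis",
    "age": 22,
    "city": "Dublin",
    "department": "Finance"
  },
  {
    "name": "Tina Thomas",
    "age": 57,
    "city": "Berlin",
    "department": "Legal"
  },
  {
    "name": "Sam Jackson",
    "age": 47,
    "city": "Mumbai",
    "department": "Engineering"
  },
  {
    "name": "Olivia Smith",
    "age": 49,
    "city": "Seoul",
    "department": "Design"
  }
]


Search criteria: {'age': 64, 'city': 'Beijing'}

Checking 6 records:
  Ivan White: {age: 25, city: Tokyo}
  Dave Taylor: {age: 64, city: Beijing} <-- MATCH
  Alice Davis: {age: 22, city: Dublin}
  Tina Thomas: {age: 57, city: Berlin}
  Sam Jackson: {age: 47, city: Mumbai}
  Olivia Smith: {age: 49, city: Seoul}

Matches: ["Dave Taylor"]

["Dave Taylor"]


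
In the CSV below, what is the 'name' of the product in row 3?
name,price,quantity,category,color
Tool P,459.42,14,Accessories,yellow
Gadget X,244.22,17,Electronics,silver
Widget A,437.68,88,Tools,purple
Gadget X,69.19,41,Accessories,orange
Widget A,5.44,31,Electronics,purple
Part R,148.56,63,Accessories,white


Query: Row 3 ('Widget A'), column 'name'
Value: Widget A

Widget A


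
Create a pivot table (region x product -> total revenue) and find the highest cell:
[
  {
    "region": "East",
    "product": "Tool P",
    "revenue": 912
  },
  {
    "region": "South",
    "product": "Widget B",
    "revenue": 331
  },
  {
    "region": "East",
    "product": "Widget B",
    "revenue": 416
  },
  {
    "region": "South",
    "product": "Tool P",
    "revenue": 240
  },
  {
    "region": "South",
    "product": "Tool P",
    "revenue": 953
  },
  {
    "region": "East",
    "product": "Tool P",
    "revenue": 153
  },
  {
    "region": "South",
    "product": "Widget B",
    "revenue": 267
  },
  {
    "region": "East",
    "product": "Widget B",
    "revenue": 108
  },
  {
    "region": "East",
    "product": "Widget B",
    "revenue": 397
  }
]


Pivot: region (rows) x product (columns) -> total revenue

     Tool P        Widget B    
East          1065           921  
South         1193           598  

Highest: South / Tool P = $1193

South / Tool P = $1193


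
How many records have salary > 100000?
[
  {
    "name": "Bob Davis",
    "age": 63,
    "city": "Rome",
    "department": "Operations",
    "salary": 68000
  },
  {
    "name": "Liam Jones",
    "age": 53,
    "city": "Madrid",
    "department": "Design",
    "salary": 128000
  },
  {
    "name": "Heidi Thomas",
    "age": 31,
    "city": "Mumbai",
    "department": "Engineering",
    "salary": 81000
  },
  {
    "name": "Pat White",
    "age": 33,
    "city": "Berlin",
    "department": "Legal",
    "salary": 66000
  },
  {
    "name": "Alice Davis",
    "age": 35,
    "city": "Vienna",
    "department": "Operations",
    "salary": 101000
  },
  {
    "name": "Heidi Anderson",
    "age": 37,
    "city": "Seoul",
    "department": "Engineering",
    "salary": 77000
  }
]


Data: 6 records
Condition: salary > 100000

Checking each record:
  Bob Davis: 68000
  Liam Jones: 128000 MATCH
  Heidi Thomas: 81000
  Pat White: 66000
  Alice Davis: 101000 MATCH
  Heidi Anderson: 77000

Count: 2

2


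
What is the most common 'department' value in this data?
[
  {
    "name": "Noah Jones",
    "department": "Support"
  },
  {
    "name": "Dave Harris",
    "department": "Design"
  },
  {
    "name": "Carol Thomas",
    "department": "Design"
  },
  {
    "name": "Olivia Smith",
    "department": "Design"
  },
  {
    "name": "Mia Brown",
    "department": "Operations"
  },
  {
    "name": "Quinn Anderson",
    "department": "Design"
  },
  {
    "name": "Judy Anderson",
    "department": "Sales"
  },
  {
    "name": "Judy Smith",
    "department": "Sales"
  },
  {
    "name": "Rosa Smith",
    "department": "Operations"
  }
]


Counting 'department' values across 9 records:

  Design: 4 ####
  Operations: 2 ##
  Sales: 2 ##
  Support: 1 #

Most common: Design (4 times)

Design (4 times)


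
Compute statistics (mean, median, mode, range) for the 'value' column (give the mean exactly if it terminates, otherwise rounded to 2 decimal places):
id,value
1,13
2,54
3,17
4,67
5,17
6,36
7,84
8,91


Data: [13, 54, 17, 67, 17, 36, 84, 91]
Count: 8
Sum: 379
Mean: 379/8 = 47.375
Sorted: [13, 17, 17, 36, 54, 67, 84, 91]
Median: 45.0
Mode: 17 (2 times)
Range: 91 - 13 = 78
Min: 13, Max: 91

mean=47.375, median=45.0, mode=17, range=78


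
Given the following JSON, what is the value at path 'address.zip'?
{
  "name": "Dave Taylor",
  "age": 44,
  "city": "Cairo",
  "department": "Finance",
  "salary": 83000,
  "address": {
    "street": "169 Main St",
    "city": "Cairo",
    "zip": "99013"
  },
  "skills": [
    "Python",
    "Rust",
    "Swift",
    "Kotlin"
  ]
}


Query: address.zip
Path: address -> zip
Value: 99013

99013


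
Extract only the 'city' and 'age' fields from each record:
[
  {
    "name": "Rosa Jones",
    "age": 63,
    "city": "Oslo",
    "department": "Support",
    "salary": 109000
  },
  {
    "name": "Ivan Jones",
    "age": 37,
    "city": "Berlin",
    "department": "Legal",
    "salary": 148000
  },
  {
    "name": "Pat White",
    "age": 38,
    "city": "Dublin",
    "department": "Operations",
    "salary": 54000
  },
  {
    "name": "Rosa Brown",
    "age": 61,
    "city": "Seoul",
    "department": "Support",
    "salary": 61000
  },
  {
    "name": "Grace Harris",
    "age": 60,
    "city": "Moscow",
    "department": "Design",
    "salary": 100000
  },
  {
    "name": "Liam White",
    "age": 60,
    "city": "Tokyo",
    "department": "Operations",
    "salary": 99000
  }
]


Original: 6 records with fields: name, age, city, department, salary
Keep: ['city', 'age']
Drop: ['name', 'department', 'salary']
Result: 6 records, 2 fields each

[
  {
    "city": "Oslo",
    "age": 63
  },
  {
    "city": "Berlin",
    "age": 37
  },
  {
    "city": "Dublin",
    "age": 38
  },
  {
    "city": "Seoul",
    "age": 61
  },
  {
    "city": "Moscow",
    "age": 60
  },
  {
    "city": "Tokyo",
    "age": 60
  }
]


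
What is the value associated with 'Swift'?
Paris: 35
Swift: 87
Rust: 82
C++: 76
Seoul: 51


Looking up key 'Swift'
Value: 87

87


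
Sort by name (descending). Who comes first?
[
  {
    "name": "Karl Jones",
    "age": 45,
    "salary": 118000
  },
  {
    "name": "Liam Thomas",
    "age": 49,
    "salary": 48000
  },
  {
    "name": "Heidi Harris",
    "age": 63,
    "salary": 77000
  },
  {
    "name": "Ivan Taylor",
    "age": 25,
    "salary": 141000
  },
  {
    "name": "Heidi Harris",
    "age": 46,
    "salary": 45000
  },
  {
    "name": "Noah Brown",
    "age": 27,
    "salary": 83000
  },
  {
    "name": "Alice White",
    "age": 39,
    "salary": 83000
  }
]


Sort by: name (descending)

Sorted order:
  1. Noah Brown (name = Noah Brown)
  2. Liam Thomas (name = Liam Thomas)
  3. Karl Jones (name = Karl Jones)
  4. Ivan Taylor (name = Ivan Taylor)
  5. Heidi Harris (name = Heidi Harris)
  6. Heidi Harris (name = Heidi Harris)
  7. Alice White (name = Alice White)

First: Noah Brown

Noah Brown
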